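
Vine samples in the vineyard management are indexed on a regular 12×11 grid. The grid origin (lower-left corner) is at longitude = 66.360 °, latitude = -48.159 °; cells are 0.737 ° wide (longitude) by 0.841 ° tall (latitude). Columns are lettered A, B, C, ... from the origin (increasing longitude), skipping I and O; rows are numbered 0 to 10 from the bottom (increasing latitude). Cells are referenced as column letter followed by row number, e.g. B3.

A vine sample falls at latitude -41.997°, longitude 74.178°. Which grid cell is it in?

Column index: ⌊(74.178 − 66.360) / 0.737⌋ = ⌊10.608⌋ = 10 → column L
Row offset from origin: ⌊(-41.997 − -48.159) / 0.841⌋ = ⌊7.327⌋ = 7 → row 7

L7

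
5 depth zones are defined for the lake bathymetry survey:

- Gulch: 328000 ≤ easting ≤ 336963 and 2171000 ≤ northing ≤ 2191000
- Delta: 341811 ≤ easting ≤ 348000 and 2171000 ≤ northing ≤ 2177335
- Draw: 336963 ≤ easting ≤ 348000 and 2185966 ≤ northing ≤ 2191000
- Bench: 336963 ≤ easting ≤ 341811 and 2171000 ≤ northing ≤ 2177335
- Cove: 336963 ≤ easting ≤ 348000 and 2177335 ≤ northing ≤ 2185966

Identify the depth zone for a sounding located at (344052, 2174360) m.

Delta

The point has easting = 344052 and northing = 2174360.
Only Delta satisfies 341811 ≤ easting ≤ 348000 and 2171000 ≤ northing ≤ 2177335.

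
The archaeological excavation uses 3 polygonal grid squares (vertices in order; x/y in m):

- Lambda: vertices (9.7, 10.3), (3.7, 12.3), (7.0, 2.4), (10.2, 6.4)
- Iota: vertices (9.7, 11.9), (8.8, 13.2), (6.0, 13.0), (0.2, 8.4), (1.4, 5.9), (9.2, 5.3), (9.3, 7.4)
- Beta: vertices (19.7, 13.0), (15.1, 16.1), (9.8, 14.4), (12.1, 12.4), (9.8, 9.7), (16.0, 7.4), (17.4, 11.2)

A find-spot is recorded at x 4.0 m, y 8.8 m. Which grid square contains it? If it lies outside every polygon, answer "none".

Iota

Cast a ray rightward from (4.0, 8.8). For each polygon, the edges (by vertex number in listed order) whose endpoints lie on opposite sides of y = 8.8, where each meets that height, and whether that is right or left of the point:
Lambda: 2–3 at x≈4.87 (right), 4–1 at x≈9.89 (right) → 2 crossings.
Iota: 3–4 at x≈0.70 (left), 7–1 at x≈9.42 (right) → 1 crossing.
Beta: 5–6 at x≈12.23 (right), 6–7 at x≈16.52 (right) → 2 crossings.
Only Iota has an odd count, so the point is inside Iota.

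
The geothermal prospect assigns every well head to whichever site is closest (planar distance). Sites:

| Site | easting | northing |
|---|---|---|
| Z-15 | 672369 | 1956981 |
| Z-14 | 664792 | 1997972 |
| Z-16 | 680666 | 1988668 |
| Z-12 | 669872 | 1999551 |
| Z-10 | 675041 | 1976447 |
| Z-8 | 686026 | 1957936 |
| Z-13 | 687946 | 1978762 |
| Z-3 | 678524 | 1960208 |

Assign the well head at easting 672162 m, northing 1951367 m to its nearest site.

Z-15

Squared distances to each site:
Z-15: 31559845.000; Z-14: 2226342925.000; Z-16: 1463682617.000; Z-12: 2326941956.000; Z-10: 637295041.000; Z-8: 235362257.000; Z-13: 999620681.000; Z-3: 118638325.000.
Minimum at Z-15.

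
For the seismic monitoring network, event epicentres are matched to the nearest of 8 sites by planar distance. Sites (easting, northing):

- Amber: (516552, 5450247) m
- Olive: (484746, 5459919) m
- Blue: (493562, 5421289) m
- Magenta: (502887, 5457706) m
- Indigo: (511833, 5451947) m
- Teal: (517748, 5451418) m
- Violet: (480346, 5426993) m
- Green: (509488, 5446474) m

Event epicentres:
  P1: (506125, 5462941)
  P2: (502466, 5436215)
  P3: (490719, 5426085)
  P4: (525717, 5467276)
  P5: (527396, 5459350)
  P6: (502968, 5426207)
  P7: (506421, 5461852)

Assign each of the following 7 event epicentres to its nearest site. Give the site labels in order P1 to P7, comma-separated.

Magenta, Green, Blue, Teal, Teal, Blue, Magenta

P1 → Magenta (d²=37889869.00)
P2 → Green (d²=154555565.00)
P3 → Blue (d²=31084265.00)
P4 → Teal (d²=314981125.00)
P5 → Teal (d²=156000528.00)
P6 → Blue (d²=112659560.00)
P7 → Magenta (d²=29678472.00)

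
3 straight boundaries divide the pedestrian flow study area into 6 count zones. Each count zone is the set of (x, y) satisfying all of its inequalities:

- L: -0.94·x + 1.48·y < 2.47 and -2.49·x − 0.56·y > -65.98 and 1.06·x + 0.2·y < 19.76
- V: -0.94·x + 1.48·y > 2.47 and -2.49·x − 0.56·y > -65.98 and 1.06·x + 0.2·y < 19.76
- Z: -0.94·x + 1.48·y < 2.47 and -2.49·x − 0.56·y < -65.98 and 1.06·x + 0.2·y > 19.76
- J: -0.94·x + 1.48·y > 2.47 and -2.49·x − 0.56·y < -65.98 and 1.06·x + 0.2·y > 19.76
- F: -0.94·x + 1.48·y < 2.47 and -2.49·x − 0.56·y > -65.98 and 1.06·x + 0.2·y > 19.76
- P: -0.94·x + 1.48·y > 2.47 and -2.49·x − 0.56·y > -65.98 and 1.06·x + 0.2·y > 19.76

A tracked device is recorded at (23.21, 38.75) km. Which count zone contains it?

J

-0.94·23.21 + 1.48·38.75 = 35.533, which is > 2.47
-2.49·23.21 − 0.56·38.75 = -79.493, which is < -65.98
1.06·23.21 + 0.2·38.75 = 32.353, which is > 19.76
This sign pattern matches J.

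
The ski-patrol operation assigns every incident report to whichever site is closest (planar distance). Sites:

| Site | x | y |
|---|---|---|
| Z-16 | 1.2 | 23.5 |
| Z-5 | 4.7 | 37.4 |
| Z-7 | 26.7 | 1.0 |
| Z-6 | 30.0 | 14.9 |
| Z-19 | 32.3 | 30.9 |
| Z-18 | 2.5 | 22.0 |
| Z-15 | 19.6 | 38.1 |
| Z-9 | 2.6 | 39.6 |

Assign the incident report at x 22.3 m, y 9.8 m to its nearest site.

Squared distances to each site:
Z-16: 632.900; Z-5: 1071.520; Z-7: 96.800; Z-6: 85.300; Z-19: 545.210; Z-18: 540.880; Z-15: 808.180; Z-9: 1276.130.
Minimum at Z-6.

Z-6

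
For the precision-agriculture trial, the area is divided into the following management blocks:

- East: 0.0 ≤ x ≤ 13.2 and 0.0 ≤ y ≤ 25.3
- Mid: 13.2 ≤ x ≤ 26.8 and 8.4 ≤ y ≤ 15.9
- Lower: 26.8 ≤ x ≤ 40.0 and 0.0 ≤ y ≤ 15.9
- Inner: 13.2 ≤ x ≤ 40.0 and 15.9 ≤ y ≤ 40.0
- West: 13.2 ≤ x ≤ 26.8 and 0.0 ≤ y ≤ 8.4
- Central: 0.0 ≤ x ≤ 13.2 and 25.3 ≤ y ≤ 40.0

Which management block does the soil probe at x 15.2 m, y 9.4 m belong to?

The point has x = 15.2 and y = 9.4.
Only Mid satisfies 13.2 ≤ x ≤ 26.8 and 8.4 ≤ y ≤ 15.9.

Mid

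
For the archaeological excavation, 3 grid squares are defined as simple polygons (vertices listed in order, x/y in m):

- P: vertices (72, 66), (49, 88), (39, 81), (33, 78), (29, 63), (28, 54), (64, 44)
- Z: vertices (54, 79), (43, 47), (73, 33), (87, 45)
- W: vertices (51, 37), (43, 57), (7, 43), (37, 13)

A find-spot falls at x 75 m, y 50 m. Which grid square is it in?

Cast a ray rightward from (75, 50). For each polygon, the edges (by vertex number in listed order) whose endpoints lie on opposite sides of y = 50, where each meets that height, and whether that is right or left of the point:
P: 6–7 at x≈42.4 (left), 7–1 at x≈66.2 (left) → 0 crossings.
Z: 1–2 at x≈44.0 (left), 4–1 at x≈82.1 (right) → 1 crossing.
W: 1–2 at x≈45.8 (left), 2–3 at x≈25.0 (left) → 0 crossings.
Only Z has an odd count, so the point is inside Z.

Z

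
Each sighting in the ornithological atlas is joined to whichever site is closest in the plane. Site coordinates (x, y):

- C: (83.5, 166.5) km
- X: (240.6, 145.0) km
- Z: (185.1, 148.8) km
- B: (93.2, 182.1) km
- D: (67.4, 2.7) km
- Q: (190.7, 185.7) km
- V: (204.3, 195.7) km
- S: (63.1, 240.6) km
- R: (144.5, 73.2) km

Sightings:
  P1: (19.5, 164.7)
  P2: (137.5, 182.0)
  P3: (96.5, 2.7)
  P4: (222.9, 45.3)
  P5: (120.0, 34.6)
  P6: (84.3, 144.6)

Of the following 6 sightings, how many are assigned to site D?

1

P1 → C
P2 → B
P3 → D
P4 → R
P5 → R
P6 → C
1 of the 6 goes to D.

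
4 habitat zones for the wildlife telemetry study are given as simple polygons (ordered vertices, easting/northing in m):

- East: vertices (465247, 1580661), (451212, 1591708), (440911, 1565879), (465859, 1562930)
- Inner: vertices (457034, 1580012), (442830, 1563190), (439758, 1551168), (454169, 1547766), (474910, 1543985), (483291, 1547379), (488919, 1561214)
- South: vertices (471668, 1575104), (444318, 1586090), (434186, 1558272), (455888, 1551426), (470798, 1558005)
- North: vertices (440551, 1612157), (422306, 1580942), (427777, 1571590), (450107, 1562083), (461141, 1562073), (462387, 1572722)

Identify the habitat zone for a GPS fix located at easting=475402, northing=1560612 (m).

Cast a ray rightward from (475402, 1560612). For each polygon, the edges (by vertex number in listed order) whose endpoints lie on opposite sides of northing = 1560612, where each meets that height, and whether that is right or left of the point:
East: no edge straddles that height → 0 crossings.
Inner: 2–3 at easting≈442171.2 (left), 6–7 at easting≈488674.1 (right) → 1 crossing.
South: 2–3 at easting≈435038.3 (left), 5–1 at easting≈470930.6 (left) → 0 crossings.
North: no edge straddles that height → 0 crossings.
Only Inner has an odd count, so the point is inside Inner.

Inner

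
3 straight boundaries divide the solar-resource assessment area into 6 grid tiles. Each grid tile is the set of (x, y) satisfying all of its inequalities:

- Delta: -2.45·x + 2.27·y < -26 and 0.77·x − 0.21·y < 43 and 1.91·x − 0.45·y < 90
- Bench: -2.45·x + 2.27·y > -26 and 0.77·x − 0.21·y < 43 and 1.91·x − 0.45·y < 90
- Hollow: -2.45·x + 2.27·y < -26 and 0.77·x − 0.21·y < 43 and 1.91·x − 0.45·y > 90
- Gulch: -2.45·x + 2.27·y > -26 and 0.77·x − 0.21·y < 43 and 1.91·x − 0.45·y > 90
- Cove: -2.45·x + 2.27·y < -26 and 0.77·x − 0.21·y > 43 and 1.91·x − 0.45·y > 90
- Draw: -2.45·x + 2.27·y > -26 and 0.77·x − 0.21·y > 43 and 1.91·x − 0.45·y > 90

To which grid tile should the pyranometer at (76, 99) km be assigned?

Gulch

-2.45·76 + 2.27·99 = 38.530, which is > -26
0.77·76 − 0.21·99 = 37.730, which is < 43
1.91·76 − 0.45·99 = 100.610, which is > 90
This sign pattern matches Gulch.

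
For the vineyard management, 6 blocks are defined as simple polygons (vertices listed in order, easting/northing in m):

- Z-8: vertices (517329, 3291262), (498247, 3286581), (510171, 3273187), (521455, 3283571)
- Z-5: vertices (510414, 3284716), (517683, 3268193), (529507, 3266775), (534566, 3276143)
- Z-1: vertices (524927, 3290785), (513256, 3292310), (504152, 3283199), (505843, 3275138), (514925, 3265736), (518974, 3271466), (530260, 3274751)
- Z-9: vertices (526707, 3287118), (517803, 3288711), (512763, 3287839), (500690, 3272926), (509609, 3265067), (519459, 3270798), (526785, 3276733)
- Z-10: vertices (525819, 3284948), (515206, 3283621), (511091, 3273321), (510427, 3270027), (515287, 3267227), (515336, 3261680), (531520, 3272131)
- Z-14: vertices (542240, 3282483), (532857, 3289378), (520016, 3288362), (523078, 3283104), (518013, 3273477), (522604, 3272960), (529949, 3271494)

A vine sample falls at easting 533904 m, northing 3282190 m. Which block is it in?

Z-14

Cast a ray rightward from (533904, 3282190). For each polygon, the edges (by vertex number in listed order) whose endpoints lie on opposite sides of northing = 3282190, where each meets that height, and whether that is right or left of the point:
Z-8: 2–3 at easting≈502156.1 (left), 3–4 at easting≈519954.3 (left) → 0 crossings.
Z-5: 1–2 at easting≈511525.3 (left), 4–1 at easting≈517530.3 (left) → 0 crossings.
Z-1: 3–4 at easting≈504363.7 (left), 7–1 at easting≈527785.7 (left) → 0 crossings.
Z-9: 3–4 at easting≈508189.8 (left), 7–1 at easting≈526744.0 (left) → 0 crossings.
Z-10: 2–3 at easting≈514634.3 (left), 7–1 at easting≈527045.8 (left) → 0 crossings.
Z-14: 4–5 at easting≈522597.1 (left), 7–1 at easting≈541912.3 (right) → 1 crossing.
Only Z-14 has an odd count, so the point is inside Z-14.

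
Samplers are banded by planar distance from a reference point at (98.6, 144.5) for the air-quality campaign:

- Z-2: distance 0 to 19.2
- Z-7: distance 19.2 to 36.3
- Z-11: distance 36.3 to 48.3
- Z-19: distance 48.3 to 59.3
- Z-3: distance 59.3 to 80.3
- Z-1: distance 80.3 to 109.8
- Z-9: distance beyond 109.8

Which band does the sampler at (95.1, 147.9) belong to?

Z-2

Distance = √((95.1−98.6)² + (147.9−144.5)²) = √(12.250 + 11.560) = 4.880.
0 ≤ 4.880 < 19.2 → Z-2.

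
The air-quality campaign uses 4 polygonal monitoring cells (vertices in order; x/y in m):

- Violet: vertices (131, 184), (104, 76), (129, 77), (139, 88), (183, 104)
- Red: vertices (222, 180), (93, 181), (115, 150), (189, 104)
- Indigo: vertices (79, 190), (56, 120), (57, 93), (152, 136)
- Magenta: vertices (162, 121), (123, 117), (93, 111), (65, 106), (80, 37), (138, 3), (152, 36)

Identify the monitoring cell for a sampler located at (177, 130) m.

Red

Cast a ray rightward from (177, 130). For each polygon, the edges (by vertex number in listed order) whose endpoints lie on opposite sides of y = 130, where each meets that height, and whether that is right or left of the point:
Violet: 1–2 at x≈117.5 (left), 5–1 at x≈166.1 (left) → 0 crossings.
Red: 3–4 at x≈147.2 (left), 4–1 at x≈200.3 (right) → 1 crossing.
Indigo: 1–2 at x≈59.3 (left), 3–4 at x≈138.7 (left) → 0 crossings.
Magenta: no edge straddles that height → 0 crossings.
Only Red has an odd count, so the point is inside Red.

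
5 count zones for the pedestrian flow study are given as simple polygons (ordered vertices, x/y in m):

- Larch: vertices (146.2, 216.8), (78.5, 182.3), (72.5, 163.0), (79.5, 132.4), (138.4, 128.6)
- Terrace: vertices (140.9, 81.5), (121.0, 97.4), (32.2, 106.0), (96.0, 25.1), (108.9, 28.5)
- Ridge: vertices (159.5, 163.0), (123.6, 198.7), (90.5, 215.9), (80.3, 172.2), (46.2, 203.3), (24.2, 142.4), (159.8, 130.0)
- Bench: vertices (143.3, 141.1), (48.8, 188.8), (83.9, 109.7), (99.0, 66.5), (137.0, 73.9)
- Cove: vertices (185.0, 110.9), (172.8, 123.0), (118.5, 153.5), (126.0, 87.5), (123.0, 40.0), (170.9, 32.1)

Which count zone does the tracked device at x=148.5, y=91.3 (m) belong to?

Cast a ray rightward from (148.5, 91.3). For each polygon, the edges (by vertex number in listed order) whose endpoints lie on opposite sides of y = 91.3, where each meets that height, and whether that is right or left of the point:
Larch: no edge straddles that height → 0 crossings.
Terrace: 1–2 at x≈128.63 (left), 3–4 at x≈43.79 (left) → 0 crossings.
Ridge: no edge straddles that height → 0 crossings.
Bench: 3–4 at x≈90.33 (left), 5–1 at x≈138.63 (left) → 0 crossings.
Cove: 3–4 at x≈125.57 (left), 6–1 at x≈181.49 (right) → 1 crossing.
Only Cove has an odd count, so the point is inside Cove.

Cove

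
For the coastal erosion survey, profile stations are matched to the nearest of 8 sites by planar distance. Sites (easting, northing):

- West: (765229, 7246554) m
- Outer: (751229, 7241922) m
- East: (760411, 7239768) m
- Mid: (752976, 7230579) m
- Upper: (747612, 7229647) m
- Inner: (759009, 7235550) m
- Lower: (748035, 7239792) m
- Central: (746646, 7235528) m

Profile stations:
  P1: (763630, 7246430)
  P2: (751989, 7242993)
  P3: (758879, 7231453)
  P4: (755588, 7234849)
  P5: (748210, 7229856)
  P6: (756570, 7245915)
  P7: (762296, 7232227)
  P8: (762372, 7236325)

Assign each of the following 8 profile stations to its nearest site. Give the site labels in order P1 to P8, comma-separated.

West, Outer, Inner, Inner, Upper, Outer, Inner, Inner

P1 → West (d²=2572177.00)
P2 → Outer (d²=1724641.00)
P3 → Inner (d²=16802309.00)
P4 → Inner (d²=12194642.00)
P5 → Upper (d²=401285.00)
P6 → Outer (d²=44470330.00)
P7 → Inner (d²=21846698.00)
P8 → Inner (d²=11910394.00)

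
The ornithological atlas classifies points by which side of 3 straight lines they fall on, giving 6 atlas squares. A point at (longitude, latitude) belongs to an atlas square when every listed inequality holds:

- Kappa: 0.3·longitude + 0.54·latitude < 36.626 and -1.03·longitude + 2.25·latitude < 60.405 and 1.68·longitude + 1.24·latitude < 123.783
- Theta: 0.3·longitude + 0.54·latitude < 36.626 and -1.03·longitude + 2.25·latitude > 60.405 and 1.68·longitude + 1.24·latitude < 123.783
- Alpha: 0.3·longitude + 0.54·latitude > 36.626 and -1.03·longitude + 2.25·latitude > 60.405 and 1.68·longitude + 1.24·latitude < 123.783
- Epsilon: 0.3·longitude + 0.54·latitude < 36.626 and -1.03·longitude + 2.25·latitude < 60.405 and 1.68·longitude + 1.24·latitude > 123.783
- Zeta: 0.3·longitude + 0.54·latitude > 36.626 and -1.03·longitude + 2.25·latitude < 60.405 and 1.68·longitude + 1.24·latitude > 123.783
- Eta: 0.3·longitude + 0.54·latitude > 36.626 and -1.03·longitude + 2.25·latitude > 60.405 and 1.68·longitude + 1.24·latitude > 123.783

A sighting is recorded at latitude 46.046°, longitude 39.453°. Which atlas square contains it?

Alpha

0.3·39.453 + 0.54·46.046 = 36.701, which is > 36.626
-1.03·39.453 + 2.25·46.046 = 62.967, which is > 60.405
1.68·39.453 + 1.24·46.046 = 123.378, which is < 123.783
This sign pattern matches Alpha.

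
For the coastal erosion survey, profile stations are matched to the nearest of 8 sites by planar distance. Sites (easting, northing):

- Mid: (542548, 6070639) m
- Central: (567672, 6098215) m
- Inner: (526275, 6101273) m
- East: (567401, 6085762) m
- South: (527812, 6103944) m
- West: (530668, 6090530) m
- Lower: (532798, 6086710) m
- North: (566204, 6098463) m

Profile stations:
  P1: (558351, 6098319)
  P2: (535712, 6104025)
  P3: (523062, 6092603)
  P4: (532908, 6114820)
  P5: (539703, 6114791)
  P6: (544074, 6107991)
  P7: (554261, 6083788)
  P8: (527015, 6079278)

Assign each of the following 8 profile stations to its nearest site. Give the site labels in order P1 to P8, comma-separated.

P1 → North (d²=61690345.00)
P2 → South (d²=62416561.00)
P3 → West (d²=62148565.00)
P4 → South (d²=144256592.00)
P5 → South (d²=259053290.00)
P6 → South (d²=280830853.00)
P7 → East (d²=176556276.00)
P8 → Lower (d²=88677713.00)

North, South, West, South, South, South, East, Lower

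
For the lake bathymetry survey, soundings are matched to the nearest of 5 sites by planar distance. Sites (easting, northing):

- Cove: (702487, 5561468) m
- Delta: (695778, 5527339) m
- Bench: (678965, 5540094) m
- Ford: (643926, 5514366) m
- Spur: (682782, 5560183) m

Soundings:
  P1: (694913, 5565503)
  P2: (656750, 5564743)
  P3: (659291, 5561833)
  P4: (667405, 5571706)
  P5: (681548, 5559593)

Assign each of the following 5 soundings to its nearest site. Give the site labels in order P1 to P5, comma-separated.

P1 → Cove (d²=73646701.00)
P2 → Spur (d²=698458624.00)
P3 → Spur (d²=554549581.00)
P4 → Spur (d²=369231658.00)
P5 → Spur (d²=1870856.00)

Cove, Spur, Spur, Spur, Spur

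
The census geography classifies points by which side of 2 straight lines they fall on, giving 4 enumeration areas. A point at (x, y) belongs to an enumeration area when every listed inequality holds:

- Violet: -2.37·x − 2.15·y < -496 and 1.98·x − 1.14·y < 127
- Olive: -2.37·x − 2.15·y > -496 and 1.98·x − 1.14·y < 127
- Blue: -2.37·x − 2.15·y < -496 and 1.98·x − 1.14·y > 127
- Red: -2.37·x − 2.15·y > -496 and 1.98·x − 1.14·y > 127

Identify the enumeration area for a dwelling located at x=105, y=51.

Red

-2.37·105 − 2.15·51 = -358.500, which is > -496
1.98·105 − 1.14·51 = 149.760, which is > 127
This sign pattern matches Red.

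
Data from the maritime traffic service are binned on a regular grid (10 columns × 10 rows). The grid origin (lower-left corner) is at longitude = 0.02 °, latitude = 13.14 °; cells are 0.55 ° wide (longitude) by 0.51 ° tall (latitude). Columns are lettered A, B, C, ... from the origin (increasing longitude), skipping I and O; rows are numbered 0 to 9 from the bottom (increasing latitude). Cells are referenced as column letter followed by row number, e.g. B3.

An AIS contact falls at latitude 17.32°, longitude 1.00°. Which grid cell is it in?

Column index: ⌊(1.00 − 0.02) / 0.55⌋ = ⌊1.782⌋ = 1 → column B
Row offset from origin: ⌊(17.32 − 13.14) / 0.51⌋ = ⌊8.196⌋ = 8 → row 8

B8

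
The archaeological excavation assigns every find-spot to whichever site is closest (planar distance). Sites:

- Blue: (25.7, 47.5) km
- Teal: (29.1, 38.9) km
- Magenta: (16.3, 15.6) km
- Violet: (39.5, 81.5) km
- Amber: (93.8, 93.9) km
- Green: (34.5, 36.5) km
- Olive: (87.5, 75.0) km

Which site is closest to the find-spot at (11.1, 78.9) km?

Violet

Squared distances to each site:
Blue: 1199.120; Teal: 1924.000; Magenta: 4033.930; Violet: 813.320; Amber: 7064.290; Green: 2345.320; Olive: 5852.170.
Minimum at Violet.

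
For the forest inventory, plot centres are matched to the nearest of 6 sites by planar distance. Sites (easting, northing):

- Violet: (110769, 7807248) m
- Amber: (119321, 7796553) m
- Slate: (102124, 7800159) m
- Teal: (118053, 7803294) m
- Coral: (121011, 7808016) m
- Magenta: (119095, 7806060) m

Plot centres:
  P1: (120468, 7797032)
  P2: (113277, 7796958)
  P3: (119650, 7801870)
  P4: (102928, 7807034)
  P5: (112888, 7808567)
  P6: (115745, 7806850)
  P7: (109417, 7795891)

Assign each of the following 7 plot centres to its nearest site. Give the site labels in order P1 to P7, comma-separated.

Amber, Amber, Teal, Slate, Violet, Magenta, Slate

P1 → Amber (d²=1545050.00)
P2 → Amber (d²=36693961.00)
P3 → Teal (d²=4578185.00)
P4 → Slate (d²=47912041.00)
P5 → Violet (d²=6229922.00)
P6 → Magenta (d²=11846600.00)
P7 → Slate (d²=71403673.00)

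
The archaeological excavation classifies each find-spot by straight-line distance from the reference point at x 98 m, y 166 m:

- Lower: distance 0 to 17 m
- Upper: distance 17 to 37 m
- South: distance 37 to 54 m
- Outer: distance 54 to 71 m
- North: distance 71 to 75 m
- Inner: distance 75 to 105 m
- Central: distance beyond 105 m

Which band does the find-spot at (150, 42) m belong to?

Distance = √((150−98)² + (42−166)²) = √(2704.000 + 15376.000) = 134.462 m.
105 ≤ 134.462 < ∞ → Central.

Central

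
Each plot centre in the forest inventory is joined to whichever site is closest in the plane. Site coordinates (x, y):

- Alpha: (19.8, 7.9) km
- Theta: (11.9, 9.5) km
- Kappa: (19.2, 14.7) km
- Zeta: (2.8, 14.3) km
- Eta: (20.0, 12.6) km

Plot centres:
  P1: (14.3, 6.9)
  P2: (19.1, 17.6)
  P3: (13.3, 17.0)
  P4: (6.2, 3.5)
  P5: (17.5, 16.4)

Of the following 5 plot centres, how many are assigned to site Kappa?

3

P1 → Theta
P2 → Kappa
P3 → Kappa
P4 → Theta
P5 → Kappa
3 of the 5 go to Kappa.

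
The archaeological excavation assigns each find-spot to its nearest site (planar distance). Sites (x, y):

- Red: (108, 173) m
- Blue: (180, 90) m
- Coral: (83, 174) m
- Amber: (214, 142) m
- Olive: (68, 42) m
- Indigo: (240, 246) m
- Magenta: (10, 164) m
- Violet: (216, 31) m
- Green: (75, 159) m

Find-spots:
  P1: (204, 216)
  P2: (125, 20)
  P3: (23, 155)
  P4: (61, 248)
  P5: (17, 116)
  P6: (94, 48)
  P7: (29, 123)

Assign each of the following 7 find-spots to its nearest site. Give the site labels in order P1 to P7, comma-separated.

Indigo, Olive, Magenta, Coral, Magenta, Olive, Magenta

P1 → Indigo (d²=2196.00)
P2 → Olive (d²=3733.00)
P3 → Magenta (d²=250.00)
P4 → Coral (d²=5960.00)
P5 → Magenta (d²=2353.00)
P6 → Olive (d²=712.00)
P7 → Magenta (d²=2042.00)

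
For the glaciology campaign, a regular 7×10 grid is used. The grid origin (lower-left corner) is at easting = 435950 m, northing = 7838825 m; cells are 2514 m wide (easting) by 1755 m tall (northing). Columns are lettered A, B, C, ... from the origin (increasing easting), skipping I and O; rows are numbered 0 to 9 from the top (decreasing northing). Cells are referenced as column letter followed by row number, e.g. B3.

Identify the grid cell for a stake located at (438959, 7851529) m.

Column index: ⌊(438959 − 435950) / 2514⌋ = ⌊1.197⌋ = 1 → column B
Row offset from origin: ⌊(7851529 − 7838825) / 1755⌋ = ⌊7.239⌋ = 7 → row 2 (counted from top)

B2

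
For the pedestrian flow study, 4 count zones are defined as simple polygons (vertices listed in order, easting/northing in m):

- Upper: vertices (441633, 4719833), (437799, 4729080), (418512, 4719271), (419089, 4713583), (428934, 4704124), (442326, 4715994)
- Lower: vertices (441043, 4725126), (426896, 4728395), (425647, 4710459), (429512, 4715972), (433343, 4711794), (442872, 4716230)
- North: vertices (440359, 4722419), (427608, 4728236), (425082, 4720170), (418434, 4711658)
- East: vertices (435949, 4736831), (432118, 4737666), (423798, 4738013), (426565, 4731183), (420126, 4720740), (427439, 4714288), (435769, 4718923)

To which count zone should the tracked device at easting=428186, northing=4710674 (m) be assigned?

Upper

Cast a ray rightward from (428186, 4710674). For each polygon, the edges (by vertex number in listed order) whose endpoints lie on opposite sides of northing = 4710674, where each meets that height, and whether that is right or left of the point:
Upper: 4–5 at easting≈422116.7 (left), 5–6 at easting≈436323.9 (right) → 1 crossing.
Lower: 2–3 at easting≈425662.0 (left), 3–4 at easting≈425797.7 (left) → 0 crossings.
North: no edge straddles that height → 0 crossings.
East: no edge straddles that height → 0 crossings.
Only Upper has an odd count, so the point is inside Upper.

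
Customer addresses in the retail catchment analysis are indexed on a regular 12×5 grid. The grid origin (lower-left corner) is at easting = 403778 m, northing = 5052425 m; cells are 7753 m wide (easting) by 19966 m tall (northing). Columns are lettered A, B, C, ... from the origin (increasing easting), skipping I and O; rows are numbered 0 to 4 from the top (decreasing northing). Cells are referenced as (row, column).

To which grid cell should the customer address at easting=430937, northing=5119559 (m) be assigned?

Column index: ⌊(430937 − 403778) / 7753⌋ = ⌊3.503⌋ = 3 → column D
Row offset from origin: ⌊(5119559 − 5052425) / 19966⌋ = ⌊3.362⌋ = 3 → row 1 (counted from top)

(1, D)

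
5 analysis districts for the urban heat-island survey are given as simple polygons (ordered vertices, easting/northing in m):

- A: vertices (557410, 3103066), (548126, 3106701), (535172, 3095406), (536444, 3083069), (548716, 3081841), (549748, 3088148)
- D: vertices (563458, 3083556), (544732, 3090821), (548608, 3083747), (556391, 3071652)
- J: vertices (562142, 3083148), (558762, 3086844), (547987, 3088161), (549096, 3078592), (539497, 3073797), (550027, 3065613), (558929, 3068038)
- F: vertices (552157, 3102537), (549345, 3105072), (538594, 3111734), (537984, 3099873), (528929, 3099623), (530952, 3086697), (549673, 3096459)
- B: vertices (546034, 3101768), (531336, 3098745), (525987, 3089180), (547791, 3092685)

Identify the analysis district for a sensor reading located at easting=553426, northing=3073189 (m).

J

Cast a ray rightward from (553426, 3073189). For each polygon, the edges (by vertex number in listed order) whose endpoints lie on opposite sides of northing = 3073189, where each meets that height, and whether that is right or left of the point:
A: no edge straddles that height → 0 crossings.
D: 3–4 at easting≈555402.0 (right), 4–1 at easting≈557303.5 (right) → 2 crossings.
J: 5–6 at easting≈540279.3 (left), 7–1 at easting≈560024.3 (right) → 1 crossing.
F: no edge straddles that height → 0 crossings.
B: no edge straddles that height → 0 crossings.
Only J has an odd count, so the point is inside J.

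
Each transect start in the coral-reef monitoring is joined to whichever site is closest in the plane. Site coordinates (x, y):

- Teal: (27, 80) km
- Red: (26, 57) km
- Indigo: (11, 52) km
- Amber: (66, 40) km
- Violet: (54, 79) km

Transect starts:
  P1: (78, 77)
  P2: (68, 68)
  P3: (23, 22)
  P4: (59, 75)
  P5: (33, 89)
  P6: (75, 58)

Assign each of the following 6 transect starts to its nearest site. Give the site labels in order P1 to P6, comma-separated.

P1 → Violet (d²=580.00)
P2 → Violet (d²=317.00)
P3 → Indigo (d²=1044.00)
P4 → Violet (d²=41.00)
P5 → Teal (d²=117.00)
P6 → Amber (d²=405.00)

Violet, Violet, Indigo, Violet, Teal, Amber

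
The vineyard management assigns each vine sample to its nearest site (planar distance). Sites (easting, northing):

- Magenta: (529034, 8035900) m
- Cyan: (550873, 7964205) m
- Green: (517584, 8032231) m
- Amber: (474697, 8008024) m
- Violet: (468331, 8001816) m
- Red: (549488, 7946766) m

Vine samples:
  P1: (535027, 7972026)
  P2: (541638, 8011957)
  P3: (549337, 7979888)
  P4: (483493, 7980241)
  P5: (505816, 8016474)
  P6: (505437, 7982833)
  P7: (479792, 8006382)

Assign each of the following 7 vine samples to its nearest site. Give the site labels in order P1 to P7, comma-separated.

P1 → Cyan (d²=312263757.00)
P2 → Magenta (d²=732128065.00)
P3 → Cyan (d²=248315785.00)
P4 → Violet (d²=695366869.00)
P5 → Green (d²=386768873.00)
P6 → Amber (d²=1579534081.00)
P7 → Amber (d²=28655189.00)

Cyan, Magenta, Cyan, Violet, Green, Amber, Amber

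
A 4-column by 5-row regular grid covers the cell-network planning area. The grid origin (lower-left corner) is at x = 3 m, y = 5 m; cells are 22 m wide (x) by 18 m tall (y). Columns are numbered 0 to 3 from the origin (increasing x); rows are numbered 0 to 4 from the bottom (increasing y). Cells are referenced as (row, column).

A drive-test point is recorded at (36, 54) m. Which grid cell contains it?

Column index: ⌊(36 − 3) / 22⌋ = ⌊1.500⌋ = 1
Row offset from origin: ⌊(54 − 5) / 18⌋ = ⌊2.722⌋ = 2 → row 2

(2, 1)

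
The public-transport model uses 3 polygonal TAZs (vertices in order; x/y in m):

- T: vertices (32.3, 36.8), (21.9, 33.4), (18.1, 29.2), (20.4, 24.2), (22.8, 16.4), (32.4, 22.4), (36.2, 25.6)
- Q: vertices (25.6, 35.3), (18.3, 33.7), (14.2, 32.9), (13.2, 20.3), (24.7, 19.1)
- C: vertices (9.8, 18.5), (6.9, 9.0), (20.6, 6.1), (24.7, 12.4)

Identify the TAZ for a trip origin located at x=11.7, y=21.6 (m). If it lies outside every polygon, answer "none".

Cast a ray rightward from (11.7, 21.6). For each polygon, the edges (by vertex number in listed order) whose endpoints lie on opposite sides of y = 21.6, where each meets that height, and whether that is right or left of the point:
T: 4–5 at x≈21.20 (right), 5–6 at x≈31.12 (right) → 2 crossings.
Q: 3–4 at x≈13.30 (right), 5–1 at x≈24.84 (right) → 2 crossings.
C: no edge straddles that height → 0 crossings.
All counts are even, so the point lies outside every listed polygon.

none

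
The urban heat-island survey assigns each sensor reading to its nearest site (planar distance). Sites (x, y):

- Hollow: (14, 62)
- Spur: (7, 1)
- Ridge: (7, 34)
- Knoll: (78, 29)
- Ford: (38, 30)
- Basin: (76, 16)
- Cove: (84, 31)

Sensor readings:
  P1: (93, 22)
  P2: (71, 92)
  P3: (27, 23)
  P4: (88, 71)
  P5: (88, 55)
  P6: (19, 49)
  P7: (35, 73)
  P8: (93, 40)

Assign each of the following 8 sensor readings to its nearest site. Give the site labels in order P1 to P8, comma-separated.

P1 → Cove (d²=162.00)
P2 → Cove (d²=3890.00)
P3 → Ford (d²=170.00)
P4 → Cove (d²=1616.00)
P5 → Cove (d²=592.00)
P6 → Hollow (d²=194.00)
P7 → Hollow (d²=562.00)
P8 → Cove (d²=162.00)

Cove, Cove, Ford, Cove, Cove, Hollow, Hollow, Cove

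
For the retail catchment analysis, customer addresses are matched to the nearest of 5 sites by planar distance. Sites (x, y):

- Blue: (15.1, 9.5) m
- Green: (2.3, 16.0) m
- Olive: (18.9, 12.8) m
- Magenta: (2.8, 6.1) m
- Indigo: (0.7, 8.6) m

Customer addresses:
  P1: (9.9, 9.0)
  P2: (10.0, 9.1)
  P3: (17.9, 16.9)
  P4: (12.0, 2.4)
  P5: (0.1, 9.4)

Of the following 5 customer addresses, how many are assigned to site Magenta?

0

P1 → Blue
P2 → Blue
P3 → Olive
P4 → Blue
P5 → Indigo
0 of the 5 go to Magenta.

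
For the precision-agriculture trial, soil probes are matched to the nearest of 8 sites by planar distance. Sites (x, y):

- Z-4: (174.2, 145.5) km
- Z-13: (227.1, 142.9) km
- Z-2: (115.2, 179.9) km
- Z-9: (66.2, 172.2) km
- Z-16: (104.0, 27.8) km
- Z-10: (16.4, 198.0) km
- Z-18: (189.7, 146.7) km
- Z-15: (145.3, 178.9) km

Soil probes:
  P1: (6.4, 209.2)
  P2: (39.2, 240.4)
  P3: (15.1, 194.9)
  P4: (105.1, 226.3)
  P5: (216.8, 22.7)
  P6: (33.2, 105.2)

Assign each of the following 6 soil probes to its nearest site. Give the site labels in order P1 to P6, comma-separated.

Z-10, Z-10, Z-10, Z-2, Z-16, Z-9

P1 → Z-10 (d²=225.44)
P2 → Z-10 (d²=2317.60)
P3 → Z-10 (d²=11.30)
P4 → Z-2 (d²=2254.97)
P5 → Z-16 (d²=12749.85)
P6 → Z-9 (d²=5578.00)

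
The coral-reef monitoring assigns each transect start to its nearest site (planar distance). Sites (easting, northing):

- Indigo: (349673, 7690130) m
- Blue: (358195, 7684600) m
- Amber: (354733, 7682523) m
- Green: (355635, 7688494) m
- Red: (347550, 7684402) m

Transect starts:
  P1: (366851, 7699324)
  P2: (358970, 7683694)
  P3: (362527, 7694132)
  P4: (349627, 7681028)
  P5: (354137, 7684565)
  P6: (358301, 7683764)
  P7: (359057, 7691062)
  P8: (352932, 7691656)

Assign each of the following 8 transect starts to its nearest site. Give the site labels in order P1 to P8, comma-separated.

P1 → Green (d²=243087556.00)
P2 → Blue (d²=1421461.00)
P3 → Green (d²=79286708.00)
P4 → Red (d²=15697805.00)
P5 → Amber (d²=4524980.00)
P6 → Blue (d²=710132.00)
P7 → Green (d²=18304708.00)
P8 → Indigo (d²=12949757.00)

Green, Blue, Green, Red, Amber, Blue, Green, Indigo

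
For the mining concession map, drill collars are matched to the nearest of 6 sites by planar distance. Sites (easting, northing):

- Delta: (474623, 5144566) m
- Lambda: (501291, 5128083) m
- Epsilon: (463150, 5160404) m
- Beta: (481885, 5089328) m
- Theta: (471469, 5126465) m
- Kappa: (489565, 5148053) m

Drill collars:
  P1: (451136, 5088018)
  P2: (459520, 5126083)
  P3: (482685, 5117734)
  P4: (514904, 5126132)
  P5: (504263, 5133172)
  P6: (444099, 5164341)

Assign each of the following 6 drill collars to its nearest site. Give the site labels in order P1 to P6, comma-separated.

P1 → Beta (d²=947217101.00)
P2 → Theta (d²=142924525.00)
P3 → Theta (d²=202029017.00)
P4 → Lambda (d²=189120170.00)
P5 → Lambda (d²=34730705.00)
P6 → Epsilon (d²=378440570.00)

Beta, Theta, Theta, Lambda, Lambda, Epsilon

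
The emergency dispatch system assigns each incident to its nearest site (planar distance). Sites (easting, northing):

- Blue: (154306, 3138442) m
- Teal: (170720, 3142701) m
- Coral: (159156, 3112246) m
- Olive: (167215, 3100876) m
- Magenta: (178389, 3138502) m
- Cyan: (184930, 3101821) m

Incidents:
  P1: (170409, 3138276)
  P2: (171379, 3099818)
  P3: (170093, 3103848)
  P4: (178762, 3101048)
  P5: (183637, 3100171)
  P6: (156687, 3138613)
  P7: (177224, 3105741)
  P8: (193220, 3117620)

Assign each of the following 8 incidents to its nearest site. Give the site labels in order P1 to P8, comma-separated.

Teal, Olive, Olive, Cyan, Cyan, Blue, Cyan, Cyan

P1 → Teal (d²=19677346.00)
P2 → Olive (d²=18458260.00)
P3 → Olive (d²=17115668.00)
P4 → Cyan (d²=38641753.00)
P5 → Cyan (d²=4394349.00)
P6 → Blue (d²=5698402.00)
P7 → Cyan (d²=74748836.00)
P8 → Cyan (d²=318332501.00)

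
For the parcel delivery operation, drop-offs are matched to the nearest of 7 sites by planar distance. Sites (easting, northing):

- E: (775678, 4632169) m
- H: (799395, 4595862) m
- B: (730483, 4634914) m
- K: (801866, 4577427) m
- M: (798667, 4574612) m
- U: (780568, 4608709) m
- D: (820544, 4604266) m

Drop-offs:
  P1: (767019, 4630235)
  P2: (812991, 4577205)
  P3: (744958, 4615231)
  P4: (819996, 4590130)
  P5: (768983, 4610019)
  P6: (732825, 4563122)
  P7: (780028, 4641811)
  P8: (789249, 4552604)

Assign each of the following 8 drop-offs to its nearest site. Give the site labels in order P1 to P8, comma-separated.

P1 → E (d²=78718637.00)
P2 → K (d²=123814909.00)
P3 → B (d²=596946114.00)
P4 → D (d²=200126800.00)
P5 → U (d²=135928325.00)
P6 → U (d²=4357568618.00)
P7 → E (d²=111890664.00)
P8 → M (d²=573050788.00)

E, K, B, D, U, U, E, M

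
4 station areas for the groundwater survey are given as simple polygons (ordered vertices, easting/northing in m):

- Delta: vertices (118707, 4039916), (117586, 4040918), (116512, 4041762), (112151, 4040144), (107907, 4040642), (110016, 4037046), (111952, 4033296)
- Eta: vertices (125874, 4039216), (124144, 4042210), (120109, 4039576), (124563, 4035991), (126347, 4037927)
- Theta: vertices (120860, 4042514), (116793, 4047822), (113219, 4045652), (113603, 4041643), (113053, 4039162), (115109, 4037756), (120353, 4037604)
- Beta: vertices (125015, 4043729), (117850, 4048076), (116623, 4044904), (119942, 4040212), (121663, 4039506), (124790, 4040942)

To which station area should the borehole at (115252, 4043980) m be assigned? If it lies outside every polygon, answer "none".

Cast a ray rightward from (115252, 4043980). For each polygon, the edges (by vertex number in listed order) whose endpoints lie on opposite sides of northing = 4043980, where each meets that height, and whether that is right or left of the point:
Delta: no edge straddles that height → 0 crossings.
Eta: no edge straddles that height → 0 crossings.
Theta: 1–2 at easting≈119736.7 (right), 3–4 at easting≈113379.2 (left) → 1 crossing.
Beta: 1–2 at easting≈124601.3 (right), 3–4 at easting≈117276.6 (right) → 2 crossings.
Only Theta has an odd count, so the point is inside Theta.

Theta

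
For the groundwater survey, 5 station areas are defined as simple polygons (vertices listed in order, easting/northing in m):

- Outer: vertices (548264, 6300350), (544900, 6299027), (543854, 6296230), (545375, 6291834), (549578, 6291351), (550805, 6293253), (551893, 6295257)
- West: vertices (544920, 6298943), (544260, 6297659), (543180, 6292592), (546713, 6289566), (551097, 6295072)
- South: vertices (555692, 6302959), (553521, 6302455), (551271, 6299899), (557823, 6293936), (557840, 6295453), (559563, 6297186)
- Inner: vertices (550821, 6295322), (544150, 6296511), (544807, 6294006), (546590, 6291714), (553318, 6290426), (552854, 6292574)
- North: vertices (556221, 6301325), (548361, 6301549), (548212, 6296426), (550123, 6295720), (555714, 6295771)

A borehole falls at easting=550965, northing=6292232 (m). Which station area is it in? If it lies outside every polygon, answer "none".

Inner

Cast a ray rightward from (550965, 6292232). For each polygon, the edges (by vertex number in listed order) whose endpoints lie on opposite sides of northing = 6292232, where each meets that height, and whether that is right or left of the point:
Outer: 3–4 at easting≈545237.3 (left), 5–6 at easting≈550146.3 (left) → 0 crossings.
West: 3–4 at easting≈543600.3 (left), 4–5 at easting≈548835.7 (left) → 0 crossings.
South: no edge straddles that height → 0 crossings.
Inner: 3–4 at easting≈546187.0 (left), 5–6 at easting≈552927.9 (right) → 1 crossing.
North: no edge straddles that height → 0 crossings.
Only Inner has an odd count, so the point is inside Inner.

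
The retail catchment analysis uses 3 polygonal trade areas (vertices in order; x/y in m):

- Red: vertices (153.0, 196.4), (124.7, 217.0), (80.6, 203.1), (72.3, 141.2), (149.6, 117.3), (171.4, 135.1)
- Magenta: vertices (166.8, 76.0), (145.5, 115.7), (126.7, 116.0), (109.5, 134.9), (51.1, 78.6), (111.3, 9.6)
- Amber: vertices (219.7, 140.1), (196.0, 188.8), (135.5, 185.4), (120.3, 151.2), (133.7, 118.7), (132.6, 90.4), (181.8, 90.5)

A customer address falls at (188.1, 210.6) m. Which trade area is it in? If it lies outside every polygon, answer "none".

none

Cast a ray rightward from (188.1, 210.6). For each polygon, the edges (by vertex number in listed order) whose endpoints lie on opposite sides of y = 210.6, where each meets that height, and whether that is right or left of the point:
Red: 1–2 at x≈133.49 (left), 2–3 at x≈104.39 (left) → 0 crossings.
Magenta: no edge straddles that height → 0 crossings.
Amber: no edge straddles that height → 0 crossings.
All counts are even, so the point lies outside every listed polygon.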